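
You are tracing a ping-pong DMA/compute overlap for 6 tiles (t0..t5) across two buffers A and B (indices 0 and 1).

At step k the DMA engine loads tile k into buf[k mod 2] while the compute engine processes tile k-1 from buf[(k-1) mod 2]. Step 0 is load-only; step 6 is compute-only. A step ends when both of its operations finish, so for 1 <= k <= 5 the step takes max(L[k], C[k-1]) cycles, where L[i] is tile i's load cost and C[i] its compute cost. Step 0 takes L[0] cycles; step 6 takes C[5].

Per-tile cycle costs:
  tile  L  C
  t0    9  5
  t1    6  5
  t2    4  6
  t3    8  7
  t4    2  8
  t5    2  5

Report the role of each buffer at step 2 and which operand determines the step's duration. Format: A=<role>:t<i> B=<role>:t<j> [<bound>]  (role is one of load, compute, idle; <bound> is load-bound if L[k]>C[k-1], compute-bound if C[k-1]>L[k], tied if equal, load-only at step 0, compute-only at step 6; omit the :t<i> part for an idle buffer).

step 2: A=load:t2 B=compute:t1 [compute-bound]

  0. 9=9c; end=9; A:t0 B:-
  1. max(6,5)=6c; end=15; A:t0 B:t1
  2. max(4,5)=5c; end=20; A:t2 B:t1
  3. max(8,6)=8c; end=28; A:t2 B:t3
  4. max(2,7)=7c; end=35; A:t4 B:t3
  5. max(2,8)=8c; end=43; A:t4 B:t5
  6. 5=5c; end=48; A:t4 B:t5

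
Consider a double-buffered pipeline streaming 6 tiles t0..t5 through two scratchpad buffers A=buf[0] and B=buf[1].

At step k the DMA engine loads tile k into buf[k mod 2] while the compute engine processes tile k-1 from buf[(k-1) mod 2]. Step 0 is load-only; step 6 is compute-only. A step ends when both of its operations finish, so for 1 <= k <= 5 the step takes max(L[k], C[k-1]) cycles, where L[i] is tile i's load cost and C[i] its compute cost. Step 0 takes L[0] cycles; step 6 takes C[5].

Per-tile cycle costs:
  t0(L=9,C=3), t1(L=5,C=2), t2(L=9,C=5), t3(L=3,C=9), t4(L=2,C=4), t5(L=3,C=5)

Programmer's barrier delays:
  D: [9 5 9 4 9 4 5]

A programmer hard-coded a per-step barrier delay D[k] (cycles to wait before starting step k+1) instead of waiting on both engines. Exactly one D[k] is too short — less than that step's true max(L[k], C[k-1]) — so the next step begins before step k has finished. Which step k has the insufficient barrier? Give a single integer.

hazard at step 3

step 0: need L[0]=9 = 9; D[0]=9 ok
step 1: need max(L[1]=5,C[0]=3) = 5; D[1]=5 ok
step 2: need max(L[2]=9,C[1]=2) = 9; D[2]=9 ok
step 3: need max(L[3]=3,C[2]=5) = 5; D[3]=4 SHORT
step 4: need max(L[4]=2,C[3]=9) = 9; D[4]=9 ok
step 5: need max(L[5]=3,C[4]=4) = 4; D[5]=4 ok
step 6: need C[5]=5 = 5; D[6]=5 ok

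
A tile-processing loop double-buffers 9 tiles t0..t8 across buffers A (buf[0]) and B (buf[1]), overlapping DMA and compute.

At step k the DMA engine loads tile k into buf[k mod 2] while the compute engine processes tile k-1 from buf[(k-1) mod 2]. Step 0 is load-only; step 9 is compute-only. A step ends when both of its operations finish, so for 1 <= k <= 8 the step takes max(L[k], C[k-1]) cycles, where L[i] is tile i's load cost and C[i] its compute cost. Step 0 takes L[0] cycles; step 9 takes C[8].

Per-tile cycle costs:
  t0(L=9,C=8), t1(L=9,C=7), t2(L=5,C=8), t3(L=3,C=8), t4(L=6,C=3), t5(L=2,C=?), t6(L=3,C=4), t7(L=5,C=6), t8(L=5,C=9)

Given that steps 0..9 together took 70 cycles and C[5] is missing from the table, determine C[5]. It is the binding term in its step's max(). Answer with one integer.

step 0 → dur = L[0]=9 = 9
step 1 → dur = max(L[1]=9, C[0]=8) = 9
step 2 → dur = max(L[2]=5, C[1]=7) = 7
step 3 → dur = max(L[3]=3, C[2]=8) = 8
step 4 → dur = max(L[4]=6, C[3]=8) = 8
step 5 → dur = max(L[5]=2, C[4]=3) = 3
step 6 → dur = max(L[6]=3, C[5]=?) = C[5]  (unknown; binding)
step 7 → dur = max(L[7]=5, C[6]=4) = 5
step 8 → dur = max(L[8]=5, C[7]=6) = 6
step 9 → dur = C[8]=9 = 9
sum of known step durations = 64
dur[6] = total - known = 70 - 64 = 6
C[5] is the binding max in step 6, so C[5] = dur[6] = 6

C[5] = 6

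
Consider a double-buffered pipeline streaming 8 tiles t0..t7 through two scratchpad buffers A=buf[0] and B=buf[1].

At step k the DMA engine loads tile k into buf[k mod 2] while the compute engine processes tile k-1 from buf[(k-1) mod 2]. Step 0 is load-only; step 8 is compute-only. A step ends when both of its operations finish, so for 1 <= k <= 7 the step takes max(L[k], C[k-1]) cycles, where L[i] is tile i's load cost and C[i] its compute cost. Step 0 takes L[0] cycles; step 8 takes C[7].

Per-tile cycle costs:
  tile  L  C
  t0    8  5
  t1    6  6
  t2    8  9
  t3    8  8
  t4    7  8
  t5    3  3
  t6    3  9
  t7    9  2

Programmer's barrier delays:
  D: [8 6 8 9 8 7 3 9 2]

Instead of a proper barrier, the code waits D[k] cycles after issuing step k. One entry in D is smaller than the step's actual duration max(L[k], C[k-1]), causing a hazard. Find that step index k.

hazard at step 5

[0] required=L[0]=8=8 vs D=8 ok
[1] required=max(L[1]=6,C[0]=5)=6 vs D=6 ok
[2] required=max(L[2]=8,C[1]=6)=8 vs D=8 ok
[3] required=max(L[3]=8,C[2]=9)=9 vs D=9 ok
[4] required=max(L[4]=7,C[3]=8)=8 vs D=8 ok
[5] required=max(L[5]=3,C[4]=8)=8 vs D=7 SHORT
[6] required=max(L[6]=3,C[5]=3)=3 vs D=3 ok
[7] required=max(L[7]=9,C[6]=9)=9 vs D=9 ok
[8] required=C[7]=2=2 vs D=2 ok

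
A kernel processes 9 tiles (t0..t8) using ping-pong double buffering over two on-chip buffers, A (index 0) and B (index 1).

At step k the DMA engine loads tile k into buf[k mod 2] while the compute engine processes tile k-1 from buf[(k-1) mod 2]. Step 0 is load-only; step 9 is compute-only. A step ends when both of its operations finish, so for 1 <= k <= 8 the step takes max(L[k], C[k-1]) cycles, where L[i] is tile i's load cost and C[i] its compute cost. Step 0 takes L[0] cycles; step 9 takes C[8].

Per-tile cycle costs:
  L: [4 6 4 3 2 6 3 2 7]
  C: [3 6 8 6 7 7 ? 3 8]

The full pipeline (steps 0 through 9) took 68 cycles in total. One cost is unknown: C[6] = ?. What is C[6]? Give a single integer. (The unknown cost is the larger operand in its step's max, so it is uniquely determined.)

C[6] = 9

step 0 | dur = L[0]=4 = 4
step 1 | dur = max(L[1]=6, C[0]=3) = 6
step 2 | dur = max(L[2]=4, C[1]=6) = 6
step 3 | dur = max(L[3]=3, C[2]=8) = 8
step 4 | dur = max(L[4]=2, C[3]=6) = 6
step 5 | dur = max(L[5]=6, C[4]=7) = 7
step 6 | dur = max(L[6]=3, C[5]=7) = 7
step 7 | dur = max(L[7]=2, C[6]=?) = C[6]  (unknown; binding)
step 8 | dur = max(L[8]=7, C[7]=3) = 7
step 9 | dur = C[8]=8 = 8
sum of known step durations = 59
dur[7] = total - known = 68 - 59 = 9
C[6] is the binding max in step 7, so C[6] = dur[7] = 9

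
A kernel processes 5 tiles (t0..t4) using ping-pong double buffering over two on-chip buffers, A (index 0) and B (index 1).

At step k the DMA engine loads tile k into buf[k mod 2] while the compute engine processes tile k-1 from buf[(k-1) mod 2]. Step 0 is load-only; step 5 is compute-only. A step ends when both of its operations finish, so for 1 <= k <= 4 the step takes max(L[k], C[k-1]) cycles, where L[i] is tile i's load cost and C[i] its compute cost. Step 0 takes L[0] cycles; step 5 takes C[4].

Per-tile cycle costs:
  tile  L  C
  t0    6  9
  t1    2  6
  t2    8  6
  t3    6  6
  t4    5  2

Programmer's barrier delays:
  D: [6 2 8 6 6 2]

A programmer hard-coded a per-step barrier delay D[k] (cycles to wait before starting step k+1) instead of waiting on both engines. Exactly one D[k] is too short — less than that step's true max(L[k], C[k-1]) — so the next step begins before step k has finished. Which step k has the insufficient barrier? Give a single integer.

k=0 barrier L[0]=6→6c, D[0]=6 ok
k=1 barrier max(L[1]=2,C[0]=9)→9c, D[1]=2 SHORT
k=2 barrier max(L[2]=8,C[1]=6)→8c, D[2]=8 ok
k=3 barrier max(L[3]=6,C[2]=6)→6c, D[3]=6 ok
k=4 barrier max(L[4]=5,C[3]=6)→6c, D[4]=6 ok
k=5 barrier C[4]=2→2c, D[5]=2 ok

hazard at step 1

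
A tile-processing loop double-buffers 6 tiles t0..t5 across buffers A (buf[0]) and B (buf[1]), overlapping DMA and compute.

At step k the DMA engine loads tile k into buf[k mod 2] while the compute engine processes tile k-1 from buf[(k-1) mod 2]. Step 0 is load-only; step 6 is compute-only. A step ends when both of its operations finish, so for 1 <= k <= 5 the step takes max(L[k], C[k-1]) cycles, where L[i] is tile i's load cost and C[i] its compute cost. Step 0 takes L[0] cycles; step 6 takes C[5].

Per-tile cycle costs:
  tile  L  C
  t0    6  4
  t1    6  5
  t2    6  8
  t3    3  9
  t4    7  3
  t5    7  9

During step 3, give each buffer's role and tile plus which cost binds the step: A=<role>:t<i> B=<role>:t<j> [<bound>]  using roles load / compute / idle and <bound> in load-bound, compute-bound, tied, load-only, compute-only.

[0] DMA t0→A (6c) ∥ CU idle ⇒ 6c, clock 6
[1] DMA t1→B (6c) ∥ CU A:t0 (4c) ⇒ 6c, clock 12
[2] DMA t2→A (6c) ∥ CU B:t1 (5c) ⇒ 6c, clock 18
[3] DMA t3→B (3c) ∥ CU A:t2 (8c) ⇒ 8c, clock 26
[4] DMA t4→A (7c) ∥ CU B:t3 (9c) ⇒ 9c, clock 35
[5] DMA t5→B (7c) ∥ CU A:t4 (3c) ⇒ 7c, clock 42
[6] DMA idle ∥ CU B:t5 (9c) ⇒ 9c, clock 51

step 3: A=compute:t2 B=load:t3 [compute-bound]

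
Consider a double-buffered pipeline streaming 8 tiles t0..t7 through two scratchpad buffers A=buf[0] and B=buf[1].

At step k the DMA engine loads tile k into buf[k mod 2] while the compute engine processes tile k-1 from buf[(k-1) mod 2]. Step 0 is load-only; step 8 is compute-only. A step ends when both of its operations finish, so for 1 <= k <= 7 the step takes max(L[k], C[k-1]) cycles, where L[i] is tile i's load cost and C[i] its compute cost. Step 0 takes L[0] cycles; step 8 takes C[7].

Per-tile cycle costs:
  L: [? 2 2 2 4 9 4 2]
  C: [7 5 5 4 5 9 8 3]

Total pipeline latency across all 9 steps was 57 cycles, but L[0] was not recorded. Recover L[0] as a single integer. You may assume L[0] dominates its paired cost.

L[0] = 7

step 0 = dur = L[0]=? = L[0]  (unknown; binding)
step 1 = dur = max(L[1]=2, C[0]=7) = 7
step 2 = dur = max(L[2]=2, C[1]=5) = 5
step 3 = dur = max(L[3]=2, C[2]=5) = 5
step 4 = dur = max(L[4]=4, C[3]=4) = 4
step 5 = dur = max(L[5]=9, C[4]=5) = 9
step 6 = dur = max(L[6]=4, C[5]=9) = 9
step 7 = dur = max(L[7]=2, C[6]=8) = 8
step 8 = dur = C[7]=3 = 3
sum of known step durations = 50
dur[0] = total - known = 57 - 50 = 7
L[0] is the binding max in step 0, so L[0] = dur[0] = 7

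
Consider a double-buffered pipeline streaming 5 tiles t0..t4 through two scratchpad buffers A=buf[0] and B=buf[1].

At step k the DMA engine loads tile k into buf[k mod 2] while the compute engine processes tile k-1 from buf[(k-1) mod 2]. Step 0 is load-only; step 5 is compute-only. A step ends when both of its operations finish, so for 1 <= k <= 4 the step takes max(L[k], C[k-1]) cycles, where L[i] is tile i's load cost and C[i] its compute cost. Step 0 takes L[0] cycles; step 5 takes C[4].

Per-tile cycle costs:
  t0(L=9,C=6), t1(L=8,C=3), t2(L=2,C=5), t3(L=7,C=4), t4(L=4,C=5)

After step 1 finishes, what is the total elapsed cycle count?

end_cycle[1] = 17

  0. 9=9c; end=9; A:t0 B:-
  1. max(8,6)=8c; end=17; A:t0 B:t1
  2. max(2,3)=3c; end=20; A:t2 B:t1
  3. max(7,5)=7c; end=27; A:t2 B:t3
  4. max(4,4)=4c; end=31; A:t4 B:t3
  5. 5=5c; end=36; A:t4 B:t3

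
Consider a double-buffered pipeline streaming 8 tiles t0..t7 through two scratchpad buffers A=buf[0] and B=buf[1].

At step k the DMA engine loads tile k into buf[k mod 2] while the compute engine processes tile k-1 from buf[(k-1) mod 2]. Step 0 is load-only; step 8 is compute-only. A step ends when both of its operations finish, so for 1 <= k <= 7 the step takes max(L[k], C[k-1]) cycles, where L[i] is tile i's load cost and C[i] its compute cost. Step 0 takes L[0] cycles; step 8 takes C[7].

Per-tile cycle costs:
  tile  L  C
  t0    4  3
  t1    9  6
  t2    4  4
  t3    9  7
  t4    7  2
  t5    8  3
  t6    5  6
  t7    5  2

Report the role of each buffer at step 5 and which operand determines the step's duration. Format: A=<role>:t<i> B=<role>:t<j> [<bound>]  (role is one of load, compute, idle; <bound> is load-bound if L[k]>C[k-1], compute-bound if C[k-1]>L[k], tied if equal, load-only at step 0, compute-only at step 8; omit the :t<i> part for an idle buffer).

[0] DMA t0→A (4c) ∥ CU idle ⇒ 4c, clock 4
[1] DMA t1→B (9c) ∥ CU A:t0 (3c) ⇒ 9c, clock 13
[2] DMA t2→A (4c) ∥ CU B:t1 (6c) ⇒ 6c, clock 19
[3] DMA t3→B (9c) ∥ CU A:t2 (4c) ⇒ 9c, clock 28
[4] DMA t4→A (7c) ∥ CU B:t3 (7c) ⇒ 7c, clock 35
[5] DMA t5→B (8c) ∥ CU A:t4 (2c) ⇒ 8c, clock 43
[6] DMA t6→A (5c) ∥ CU B:t5 (3c) ⇒ 5c, clock 48
[7] DMA t7→B (5c) ∥ CU A:t6 (6c) ⇒ 6c, clock 54
[8] DMA idle ∥ CU B:t7 (2c) ⇒ 2c, clock 56

step 5: A=compute:t4 B=load:t5 [load-bound]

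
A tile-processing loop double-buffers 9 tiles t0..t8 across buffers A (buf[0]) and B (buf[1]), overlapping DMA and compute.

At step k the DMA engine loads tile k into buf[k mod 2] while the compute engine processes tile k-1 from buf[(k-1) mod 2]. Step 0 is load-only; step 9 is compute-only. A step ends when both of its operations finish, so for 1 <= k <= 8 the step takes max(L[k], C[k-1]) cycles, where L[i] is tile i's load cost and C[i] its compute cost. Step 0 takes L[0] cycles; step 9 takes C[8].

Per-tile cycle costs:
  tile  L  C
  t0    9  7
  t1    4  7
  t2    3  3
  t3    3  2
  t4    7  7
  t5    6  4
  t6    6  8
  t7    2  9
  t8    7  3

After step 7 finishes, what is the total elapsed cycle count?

  0. 9=9c; end=9; A:t0 B:-
  1. max(4,7)=7c; end=16; A:t0 B:t1
  2. max(3,7)=7c; end=23; A:t2 B:t1
  3. max(3,3)=3c; end=26; A:t2 B:t3
  4. max(7,2)=7c; end=33; A:t4 B:t3
  5. max(6,7)=7c; end=40; A:t4 B:t5
  6. max(6,4)=6c; end=46; A:t6 B:t5
  7. max(2,8)=8c; end=54; A:t6 B:t7
  8. max(7,9)=9c; end=63; A:t8 B:t7
  9. 3=3c; end=66; A:t8 B:t7

end_cycle[7] = 54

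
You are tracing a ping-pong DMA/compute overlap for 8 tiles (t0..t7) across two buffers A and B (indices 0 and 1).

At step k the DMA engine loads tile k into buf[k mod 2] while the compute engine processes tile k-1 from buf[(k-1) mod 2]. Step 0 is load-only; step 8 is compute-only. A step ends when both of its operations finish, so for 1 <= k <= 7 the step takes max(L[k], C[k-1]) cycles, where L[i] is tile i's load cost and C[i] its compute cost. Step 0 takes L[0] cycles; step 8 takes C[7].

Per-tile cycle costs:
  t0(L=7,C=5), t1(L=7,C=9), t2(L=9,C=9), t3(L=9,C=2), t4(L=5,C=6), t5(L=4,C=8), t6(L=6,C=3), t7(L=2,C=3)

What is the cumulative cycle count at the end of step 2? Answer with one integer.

end_cycle[2] = 23

  0. 7=7c; end=7; A:t0 B:-
  1. max(7,5)=7c; end=14; A:t0 B:t1
  2. max(9,9)=9c; end=23; A:t2 B:t1
  3. max(9,9)=9c; end=32; A:t2 B:t3
  4. max(5,2)=5c; end=37; A:t4 B:t3
  5. max(4,6)=6c; end=43; A:t4 B:t5
  6. max(6,8)=8c; end=51; A:t6 B:t5
  7. max(2,3)=3c; end=54; A:t6 B:t7
  8. 3=3c; end=57; A:t6 B:t7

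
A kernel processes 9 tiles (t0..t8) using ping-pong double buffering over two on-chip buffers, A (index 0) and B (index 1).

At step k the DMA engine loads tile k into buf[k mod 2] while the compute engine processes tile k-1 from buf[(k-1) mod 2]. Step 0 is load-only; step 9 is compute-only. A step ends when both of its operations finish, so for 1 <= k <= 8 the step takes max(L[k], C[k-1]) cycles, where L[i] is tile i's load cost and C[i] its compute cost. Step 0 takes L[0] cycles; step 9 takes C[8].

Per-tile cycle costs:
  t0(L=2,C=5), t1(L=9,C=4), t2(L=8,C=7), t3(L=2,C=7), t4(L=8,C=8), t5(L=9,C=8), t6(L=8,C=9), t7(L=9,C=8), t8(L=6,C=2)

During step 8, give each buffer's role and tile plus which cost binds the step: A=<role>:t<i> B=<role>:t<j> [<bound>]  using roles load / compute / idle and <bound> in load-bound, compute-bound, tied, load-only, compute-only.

step 8: A=load:t8 B=compute:t7 [compute-bound]

k=0 load=t0/2c comp=- wait=2 total=2
k=1 load=t1/9c comp=t0/5c wait=9 total=11
k=2 load=t2/8c comp=t1/4c wait=8 total=19
k=3 load=t3/2c comp=t2/7c wait=7 total=26
k=4 load=t4/8c comp=t3/7c wait=8 total=34
k=5 load=t5/9c comp=t4/8c wait=9 total=43
k=6 load=t6/8c comp=t5/8c wait=8 total=51
k=7 load=t7/9c comp=t6/9c wait=9 total=60
k=8 load=t8/6c comp=t7/8c wait=8 total=68
k=9 load=- comp=t8/2c wait=2 total=70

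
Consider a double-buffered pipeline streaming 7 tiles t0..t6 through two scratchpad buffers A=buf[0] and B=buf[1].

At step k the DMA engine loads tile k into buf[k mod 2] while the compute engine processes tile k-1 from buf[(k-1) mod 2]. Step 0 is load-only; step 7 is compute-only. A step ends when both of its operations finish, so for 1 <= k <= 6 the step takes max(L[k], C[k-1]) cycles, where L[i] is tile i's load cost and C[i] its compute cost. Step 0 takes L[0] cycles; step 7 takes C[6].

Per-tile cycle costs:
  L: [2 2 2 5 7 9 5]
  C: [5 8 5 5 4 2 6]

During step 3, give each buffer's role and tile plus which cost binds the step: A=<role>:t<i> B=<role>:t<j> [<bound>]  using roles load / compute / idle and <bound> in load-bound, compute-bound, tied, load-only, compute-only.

k=0 load=t0/2c comp=- wait=2 total=2
k=1 load=t1/2c comp=t0/5c wait=5 total=7
k=2 load=t2/2c comp=t1/8c wait=8 total=15
k=3 load=t3/5c comp=t2/5c wait=5 total=20
k=4 load=t4/7c comp=t3/5c wait=7 total=27
k=5 load=t5/9c comp=t4/4c wait=9 total=36
k=6 load=t6/5c comp=t5/2c wait=5 total=41
k=7 load=- comp=t6/6c wait=6 total=47

step 3: A=compute:t2 B=load:t3 [tied]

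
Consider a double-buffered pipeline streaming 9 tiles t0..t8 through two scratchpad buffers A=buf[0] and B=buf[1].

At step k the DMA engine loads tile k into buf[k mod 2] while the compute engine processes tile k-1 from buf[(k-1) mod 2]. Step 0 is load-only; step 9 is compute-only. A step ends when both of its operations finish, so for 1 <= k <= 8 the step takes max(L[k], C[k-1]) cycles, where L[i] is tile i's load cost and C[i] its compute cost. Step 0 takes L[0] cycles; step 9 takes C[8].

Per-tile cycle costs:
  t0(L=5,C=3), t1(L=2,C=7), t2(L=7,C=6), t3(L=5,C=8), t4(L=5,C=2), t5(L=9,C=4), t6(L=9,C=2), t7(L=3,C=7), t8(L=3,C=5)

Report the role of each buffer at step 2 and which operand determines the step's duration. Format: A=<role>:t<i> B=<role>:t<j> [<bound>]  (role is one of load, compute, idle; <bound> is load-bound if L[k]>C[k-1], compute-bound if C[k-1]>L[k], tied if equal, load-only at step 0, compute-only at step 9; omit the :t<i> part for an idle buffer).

k=0 load=t0/5c comp=- wait=5 total=5
k=1 load=t1/2c comp=t0/3c wait=3 total=8
k=2 load=t2/7c comp=t1/7c wait=7 total=15
k=3 load=t3/5c comp=t2/6c wait=6 total=21
k=4 load=t4/5c comp=t3/8c wait=8 total=29
k=5 load=t5/9c comp=t4/2c wait=9 total=38
k=6 load=t6/9c comp=t5/4c wait=9 total=47
k=7 load=t7/3c comp=t6/2c wait=3 total=50
k=8 load=t8/3c comp=t7/7c wait=7 total=57
k=9 load=- comp=t8/5c wait=5 total=62

step 2: A=load:t2 B=compute:t1 [tied]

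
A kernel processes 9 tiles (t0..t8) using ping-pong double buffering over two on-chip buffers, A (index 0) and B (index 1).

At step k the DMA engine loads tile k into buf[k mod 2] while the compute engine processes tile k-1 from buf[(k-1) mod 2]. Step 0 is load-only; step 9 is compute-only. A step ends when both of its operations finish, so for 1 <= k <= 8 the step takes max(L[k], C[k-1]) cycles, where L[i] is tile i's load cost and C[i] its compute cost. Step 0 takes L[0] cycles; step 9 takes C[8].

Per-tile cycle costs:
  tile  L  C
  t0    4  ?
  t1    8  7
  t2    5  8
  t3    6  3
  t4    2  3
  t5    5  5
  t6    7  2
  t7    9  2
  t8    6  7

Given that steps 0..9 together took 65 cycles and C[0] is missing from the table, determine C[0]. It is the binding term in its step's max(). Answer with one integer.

C[0] = 9

step 0: dur = L[0]=4 = 4
step 1: dur = max(L[1]=8, C[0]=?) = C[0]  (unknown; binding)
step 2: dur = max(L[2]=5, C[1]=7) = 7
step 3: dur = max(L[3]=6, C[2]=8) = 8
step 4: dur = max(L[4]=2, C[3]=3) = 3
step 5: dur = max(L[5]=5, C[4]=3) = 5
step 6: dur = max(L[6]=7, C[5]=5) = 7
step 7: dur = max(L[7]=9, C[6]=2) = 9
step 8: dur = max(L[8]=6, C[7]=2) = 6
step 9: dur = C[8]=7 = 7
sum of known step durations = 56
dur[1] = total - known = 65 - 56 = 9
C[0] is the binding max in step 1, so C[0] = dur[1] = 9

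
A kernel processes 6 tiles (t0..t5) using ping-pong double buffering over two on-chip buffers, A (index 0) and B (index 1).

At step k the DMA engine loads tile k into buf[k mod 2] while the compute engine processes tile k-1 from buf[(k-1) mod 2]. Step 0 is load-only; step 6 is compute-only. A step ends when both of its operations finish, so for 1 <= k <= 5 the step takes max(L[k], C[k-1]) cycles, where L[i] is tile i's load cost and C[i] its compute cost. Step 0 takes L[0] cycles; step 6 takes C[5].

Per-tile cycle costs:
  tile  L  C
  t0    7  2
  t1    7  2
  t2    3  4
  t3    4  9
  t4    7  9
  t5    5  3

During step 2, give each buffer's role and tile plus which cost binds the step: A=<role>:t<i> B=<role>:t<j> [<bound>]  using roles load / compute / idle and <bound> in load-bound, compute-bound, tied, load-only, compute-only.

[0] DMA t0→A (7c) ∥ CU idle ⇒ 7c, clock 7
[1] DMA t1→B (7c) ∥ CU A:t0 (2c) ⇒ 7c, clock 14
[2] DMA t2→A (3c) ∥ CU B:t1 (2c) ⇒ 3c, clock 17
[3] DMA t3→B (4c) ∥ CU A:t2 (4c) ⇒ 4c, clock 21
[4] DMA t4→A (7c) ∥ CU B:t3 (9c) ⇒ 9c, clock 30
[5] DMA t5→B (5c) ∥ CU A:t4 (9c) ⇒ 9c, clock 39
[6] DMA idle ∥ CU B:t5 (3c) ⇒ 3c, clock 42

step 2: A=load:t2 B=compute:t1 [load-bound]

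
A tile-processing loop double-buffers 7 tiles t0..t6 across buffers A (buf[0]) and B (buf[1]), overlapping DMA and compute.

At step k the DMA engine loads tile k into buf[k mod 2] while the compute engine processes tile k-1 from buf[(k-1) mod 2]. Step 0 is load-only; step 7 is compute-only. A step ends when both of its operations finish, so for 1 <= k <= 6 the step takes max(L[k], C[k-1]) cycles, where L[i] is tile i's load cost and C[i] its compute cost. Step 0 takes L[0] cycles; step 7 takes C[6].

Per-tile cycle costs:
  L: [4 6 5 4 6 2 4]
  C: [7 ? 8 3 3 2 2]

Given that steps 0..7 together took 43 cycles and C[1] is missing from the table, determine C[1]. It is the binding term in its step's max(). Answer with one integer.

C[1] = 9

step 0 | dur = L[0]=4 = 4
step 1 | dur = max(L[1]=6, C[0]=7) = 7
step 2 | dur = max(L[2]=5, C[1]=?) = C[1]  (unknown; binding)
step 3 | dur = max(L[3]=4, C[2]=8) = 8
step 4 | dur = max(L[4]=6, C[3]=3) = 6
step 5 | dur = max(L[5]=2, C[4]=3) = 3
step 6 | dur = max(L[6]=4, C[5]=2) = 4
step 7 | dur = C[6]=2 = 2
sum of known step durations = 34
dur[2] = total - known = 43 - 34 = 9
C[1] is the binding max in step 2, so C[1] = dur[2] = 9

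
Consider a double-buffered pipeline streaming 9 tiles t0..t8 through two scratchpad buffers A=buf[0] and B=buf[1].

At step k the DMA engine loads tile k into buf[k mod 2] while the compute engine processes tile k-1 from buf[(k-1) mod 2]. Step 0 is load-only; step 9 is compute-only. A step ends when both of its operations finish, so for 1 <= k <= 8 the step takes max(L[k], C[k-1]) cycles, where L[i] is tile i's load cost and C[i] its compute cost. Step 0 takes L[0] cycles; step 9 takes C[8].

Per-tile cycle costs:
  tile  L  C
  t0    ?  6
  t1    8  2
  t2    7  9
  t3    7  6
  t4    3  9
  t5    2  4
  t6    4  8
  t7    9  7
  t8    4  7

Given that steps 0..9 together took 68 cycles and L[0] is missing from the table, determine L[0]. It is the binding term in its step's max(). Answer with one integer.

step 0: dur = L[0]=? = L[0]  (unknown; binding)
step 1: dur = max(L[1]=8, C[0]=6) = 8
step 2: dur = max(L[2]=7, C[1]=2) = 7
step 3: dur = max(L[3]=7, C[2]=9) = 9
step 4: dur = max(L[4]=3, C[3]=6) = 6
step 5: dur = max(L[5]=2, C[4]=9) = 9
step 6: dur = max(L[6]=4, C[5]=4) = 4
step 7: dur = max(L[7]=9, C[6]=8) = 9
step 8: dur = max(L[8]=4, C[7]=7) = 7
step 9: dur = C[8]=7 = 7
sum of known step durations = 66
dur[0] = total - known = 68 - 66 = 2
L[0] is the binding max in step 0, so L[0] = dur[0] = 2

L[0] = 2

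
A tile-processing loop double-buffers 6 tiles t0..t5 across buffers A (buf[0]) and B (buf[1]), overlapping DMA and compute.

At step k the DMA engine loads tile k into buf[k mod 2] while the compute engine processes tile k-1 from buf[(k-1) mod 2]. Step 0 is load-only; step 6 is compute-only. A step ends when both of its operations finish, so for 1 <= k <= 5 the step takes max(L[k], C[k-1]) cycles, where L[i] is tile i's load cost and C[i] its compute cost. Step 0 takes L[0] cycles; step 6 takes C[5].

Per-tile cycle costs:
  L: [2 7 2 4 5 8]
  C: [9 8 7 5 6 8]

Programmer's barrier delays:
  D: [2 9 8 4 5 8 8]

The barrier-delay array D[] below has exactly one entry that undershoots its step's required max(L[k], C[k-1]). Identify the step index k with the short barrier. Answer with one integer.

hazard at step 3

[0] required=L[0]=2=2 vs D=2 ok
[1] required=max(L[1]=7,C[0]=9)=9 vs D=9 ok
[2] required=max(L[2]=2,C[1]=8)=8 vs D=8 ok
[3] required=max(L[3]=4,C[2]=7)=7 vs D=4 SHORT
[4] required=max(L[4]=5,C[3]=5)=5 vs D=5 ok
[5] required=max(L[5]=8,C[4]=6)=8 vs D=8 ok
[6] required=C[5]=8=8 vs D=8 ok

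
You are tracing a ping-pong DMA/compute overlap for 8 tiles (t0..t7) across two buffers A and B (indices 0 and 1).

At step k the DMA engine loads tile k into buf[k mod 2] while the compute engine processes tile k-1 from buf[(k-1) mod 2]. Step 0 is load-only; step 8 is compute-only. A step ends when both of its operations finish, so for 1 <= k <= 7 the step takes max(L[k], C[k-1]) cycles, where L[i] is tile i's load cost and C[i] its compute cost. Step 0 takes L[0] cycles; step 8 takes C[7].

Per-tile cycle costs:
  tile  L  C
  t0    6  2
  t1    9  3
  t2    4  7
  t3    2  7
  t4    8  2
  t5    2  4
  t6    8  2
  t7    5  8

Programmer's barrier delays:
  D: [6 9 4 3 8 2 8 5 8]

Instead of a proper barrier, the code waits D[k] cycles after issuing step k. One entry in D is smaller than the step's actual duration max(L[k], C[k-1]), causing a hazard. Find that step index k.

hazard at step 3

[0] required=L[0]=6=6 vs D=6 ok
[1] required=max(L[1]=9,C[0]=2)=9 vs D=9 ok
[2] required=max(L[2]=4,C[1]=3)=4 vs D=4 ok
[3] required=max(L[3]=2,C[2]=7)=7 vs D=3 SHORT
[4] required=max(L[4]=8,C[3]=7)=8 vs D=8 ok
[5] required=max(L[5]=2,C[4]=2)=2 vs D=2 ok
[6] required=max(L[6]=8,C[5]=4)=8 vs D=8 ok
[7] required=max(L[7]=5,C[6]=2)=5 vs D=5 ok
[8] required=C[7]=8=8 vs D=8 ok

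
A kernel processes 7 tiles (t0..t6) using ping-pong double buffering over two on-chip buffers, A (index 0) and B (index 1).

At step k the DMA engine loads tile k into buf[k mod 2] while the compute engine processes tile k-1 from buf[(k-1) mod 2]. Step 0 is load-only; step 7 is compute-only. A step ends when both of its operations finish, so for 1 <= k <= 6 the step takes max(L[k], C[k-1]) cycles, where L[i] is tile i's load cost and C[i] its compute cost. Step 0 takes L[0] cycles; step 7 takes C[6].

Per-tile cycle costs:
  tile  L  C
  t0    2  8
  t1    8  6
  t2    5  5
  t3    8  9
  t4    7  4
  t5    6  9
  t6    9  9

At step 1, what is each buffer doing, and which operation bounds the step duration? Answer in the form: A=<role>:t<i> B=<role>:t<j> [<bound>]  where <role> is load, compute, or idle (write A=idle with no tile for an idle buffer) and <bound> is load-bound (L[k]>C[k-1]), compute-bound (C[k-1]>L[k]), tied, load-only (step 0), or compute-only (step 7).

step 1: A=compute:t0 B=load:t1 [tied]

k=0 load=t0/2c comp=- wait=2 total=2
k=1 load=t1/8c comp=t0/8c wait=8 total=10
k=2 load=t2/5c comp=t1/6c wait=6 total=16
k=3 load=t3/8c comp=t2/5c wait=8 total=24
k=4 load=t4/7c comp=t3/9c wait=9 total=33
k=5 load=t5/6c comp=t4/4c wait=6 total=39
k=6 load=t6/9c comp=t5/9c wait=9 total=48
k=7 load=- comp=t6/9c wait=9 total=57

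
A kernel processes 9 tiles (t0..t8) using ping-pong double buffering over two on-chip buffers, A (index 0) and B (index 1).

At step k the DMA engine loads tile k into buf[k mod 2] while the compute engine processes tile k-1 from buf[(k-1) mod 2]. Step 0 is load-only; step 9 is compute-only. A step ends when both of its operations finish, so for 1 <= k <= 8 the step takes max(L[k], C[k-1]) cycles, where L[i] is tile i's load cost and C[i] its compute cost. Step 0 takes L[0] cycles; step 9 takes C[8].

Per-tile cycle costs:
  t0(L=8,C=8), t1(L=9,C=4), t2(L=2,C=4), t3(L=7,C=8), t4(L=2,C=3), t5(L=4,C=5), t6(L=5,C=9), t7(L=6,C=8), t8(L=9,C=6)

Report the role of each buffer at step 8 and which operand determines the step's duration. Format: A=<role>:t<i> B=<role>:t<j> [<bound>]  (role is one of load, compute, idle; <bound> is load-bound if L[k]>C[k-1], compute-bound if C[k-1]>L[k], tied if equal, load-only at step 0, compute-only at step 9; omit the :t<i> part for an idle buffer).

step 8: A=load:t8 B=compute:t7 [load-bound]

step 0: L[0]=8 → dur=8, Σ=8 | A=load:t0 B=idle [load-only]
step 1: L[1]=9 C[0]=8 → dur=9, Σ=17 | A=compute:t0 B=load:t1 [load-bound]
step 2: L[2]=2 C[1]=4 → dur=4, Σ=21 | A=load:t2 B=compute:t1 [compute-bound]
step 3: L[3]=7 C[2]=4 → dur=7, Σ=28 | A=compute:t2 B=load:t3 [load-bound]
step 4: L[4]=2 C[3]=8 → dur=8, Σ=36 | A=load:t4 B=compute:t3 [compute-bound]
step 5: L[5]=4 C[4]=3 → dur=4, Σ=40 | A=compute:t4 B=load:t5 [load-bound]
step 6: L[6]=5 C[5]=5 → dur=5, Σ=45 | A=load:t6 B=compute:t5 [tied]
step 7: L[7]=6 C[6]=9 → dur=9, Σ=54 | A=compute:t6 B=load:t7 [compute-bound]
step 8: L[8]=9 C[7]=8 → dur=9, Σ=63 | A=load:t8 B=compute:t7 [load-bound]
step 9: C[8]=6 → dur=6, Σ=69 | A=compute:t8 B=idle [compute-only]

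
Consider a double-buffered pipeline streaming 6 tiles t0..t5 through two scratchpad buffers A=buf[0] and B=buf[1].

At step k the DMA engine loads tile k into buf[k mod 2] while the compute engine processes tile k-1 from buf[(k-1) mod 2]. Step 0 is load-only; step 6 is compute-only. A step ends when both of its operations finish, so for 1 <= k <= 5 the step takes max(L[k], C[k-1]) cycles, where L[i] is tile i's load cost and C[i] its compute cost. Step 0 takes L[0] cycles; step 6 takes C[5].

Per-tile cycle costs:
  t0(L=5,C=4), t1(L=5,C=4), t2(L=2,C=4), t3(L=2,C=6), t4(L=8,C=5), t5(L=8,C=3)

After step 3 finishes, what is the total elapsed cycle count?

  0. 5=5c; end=5; A:t0 B:-
  1. max(5,4)=5c; end=10; A:t0 B:t1
  2. max(2,4)=4c; end=14; A:t2 B:t1
  3. max(2,4)=4c; end=18; A:t2 B:t3
  4. max(8,6)=8c; end=26; A:t4 B:t3
  5. max(8,5)=8c; end=34; A:t4 B:t5
  6. 3=3c; end=37; A:t4 B:t5

end_cycle[3] = 18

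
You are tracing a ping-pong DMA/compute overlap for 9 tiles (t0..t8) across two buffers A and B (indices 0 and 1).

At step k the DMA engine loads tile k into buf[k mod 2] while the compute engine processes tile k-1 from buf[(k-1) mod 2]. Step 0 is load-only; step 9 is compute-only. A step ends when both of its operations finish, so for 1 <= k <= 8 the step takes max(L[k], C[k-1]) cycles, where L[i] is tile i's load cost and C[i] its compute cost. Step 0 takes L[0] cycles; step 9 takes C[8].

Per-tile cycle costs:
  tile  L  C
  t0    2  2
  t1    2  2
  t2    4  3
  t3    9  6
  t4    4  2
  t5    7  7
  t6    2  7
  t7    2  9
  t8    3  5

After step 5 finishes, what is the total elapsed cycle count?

end_cycle[5] = 30

k=0 load=t0/2c comp=- wait=2 total=2
k=1 load=t1/2c comp=t0/2c wait=2 total=4
k=2 load=t2/4c comp=t1/2c wait=4 total=8
k=3 load=t3/9c comp=t2/3c wait=9 total=17
k=4 load=t4/4c comp=t3/6c wait=6 total=23
k=5 load=t5/7c comp=t4/2c wait=7 total=30
k=6 load=t6/2c comp=t5/7c wait=7 total=37
k=7 load=t7/2c comp=t6/7c wait=7 total=44
k=8 load=t8/3c comp=t7/9c wait=9 total=53
k=9 load=- comp=t8/5c wait=5 total=58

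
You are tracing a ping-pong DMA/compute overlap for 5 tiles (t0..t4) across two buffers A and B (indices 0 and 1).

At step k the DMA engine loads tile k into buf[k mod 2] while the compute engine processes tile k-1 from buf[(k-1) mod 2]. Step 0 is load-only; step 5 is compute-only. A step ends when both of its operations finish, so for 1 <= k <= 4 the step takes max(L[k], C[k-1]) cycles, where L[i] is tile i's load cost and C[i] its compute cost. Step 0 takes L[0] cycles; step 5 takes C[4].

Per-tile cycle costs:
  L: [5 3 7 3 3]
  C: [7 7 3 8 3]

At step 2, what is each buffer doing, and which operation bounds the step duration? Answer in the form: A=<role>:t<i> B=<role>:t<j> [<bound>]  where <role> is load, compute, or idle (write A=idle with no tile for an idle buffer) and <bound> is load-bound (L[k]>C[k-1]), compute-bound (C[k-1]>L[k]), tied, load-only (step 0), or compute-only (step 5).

step 0: L[0]=5 → dur=5, Σ=5 | A=load:t0 B=idle [load-only]
step 1: L[1]=3 C[0]=7 → dur=7, Σ=12 | A=compute:t0 B=load:t1 [compute-bound]
step 2: L[2]=7 C[1]=7 → dur=7, Σ=19 | A=load:t2 B=compute:t1 [tied]
step 3: L[3]=3 C[2]=3 → dur=3, Σ=22 | A=compute:t2 B=load:t3 [tied]
step 4: L[4]=3 C[3]=8 → dur=8, Σ=30 | A=load:t4 B=compute:t3 [compute-bound]
step 5: C[4]=3 → dur=3, Σ=33 | A=compute:t4 B=idle [compute-only]

step 2: A=load:t2 B=compute:t1 [tied]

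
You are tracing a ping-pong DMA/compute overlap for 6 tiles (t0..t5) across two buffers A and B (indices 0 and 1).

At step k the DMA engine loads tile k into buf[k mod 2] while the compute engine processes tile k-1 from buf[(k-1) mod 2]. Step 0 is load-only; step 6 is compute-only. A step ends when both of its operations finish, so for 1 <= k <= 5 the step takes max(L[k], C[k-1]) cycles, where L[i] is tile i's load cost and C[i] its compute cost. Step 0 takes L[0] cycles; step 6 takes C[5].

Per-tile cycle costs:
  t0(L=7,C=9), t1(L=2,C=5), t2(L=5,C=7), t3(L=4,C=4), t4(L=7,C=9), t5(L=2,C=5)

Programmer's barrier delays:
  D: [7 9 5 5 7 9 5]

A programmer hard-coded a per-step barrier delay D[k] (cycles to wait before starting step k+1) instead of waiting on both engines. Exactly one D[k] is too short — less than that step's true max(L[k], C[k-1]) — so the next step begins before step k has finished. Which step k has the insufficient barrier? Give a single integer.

step 0: need L[0]=7 = 7; D[0]=7 ok
step 1: need max(L[1]=2,C[0]=9) = 9; D[1]=9 ok
step 2: need max(L[2]=5,C[1]=5) = 5; D[2]=5 ok
step 3: need max(L[3]=4,C[2]=7) = 7; D[3]=5 SHORT
step 4: need max(L[4]=7,C[3]=4) = 7; D[4]=7 ok
step 5: need max(L[5]=2,C[4]=9) = 9; D[5]=9 ok
step 6: need C[5]=5 = 5; D[6]=5 ok

hazard at step 3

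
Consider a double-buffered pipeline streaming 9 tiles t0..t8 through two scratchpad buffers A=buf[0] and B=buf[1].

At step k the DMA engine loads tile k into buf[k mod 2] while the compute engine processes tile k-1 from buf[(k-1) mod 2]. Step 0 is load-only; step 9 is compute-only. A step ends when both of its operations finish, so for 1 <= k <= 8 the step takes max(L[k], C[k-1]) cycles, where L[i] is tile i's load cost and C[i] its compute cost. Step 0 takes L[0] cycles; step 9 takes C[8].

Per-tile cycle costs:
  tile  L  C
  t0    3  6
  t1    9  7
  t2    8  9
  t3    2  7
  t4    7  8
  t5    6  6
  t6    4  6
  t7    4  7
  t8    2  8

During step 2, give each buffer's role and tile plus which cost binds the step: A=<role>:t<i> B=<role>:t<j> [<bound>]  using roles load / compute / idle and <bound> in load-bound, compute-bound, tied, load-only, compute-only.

step 2: A=load:t2 B=compute:t1 [load-bound]

  0. 3=3c; end=3; A:t0 B:-
  1. max(9,6)=9c; end=12; A:t0 B:t1
  2. max(8,7)=8c; end=20; A:t2 B:t1
  3. max(2,9)=9c; end=29; A:t2 B:t3
  4. max(7,7)=7c; end=36; A:t4 B:t3
  5. max(6,8)=8c; end=44; A:t4 B:t5
  6. max(4,6)=6c; end=50; A:t6 B:t5
  7. max(4,6)=6c; end=56; A:t6 B:t7
  8. max(2,7)=7c; end=63; A:t8 B:t7
  9. 8=8c; end=71; A:t8 B:t7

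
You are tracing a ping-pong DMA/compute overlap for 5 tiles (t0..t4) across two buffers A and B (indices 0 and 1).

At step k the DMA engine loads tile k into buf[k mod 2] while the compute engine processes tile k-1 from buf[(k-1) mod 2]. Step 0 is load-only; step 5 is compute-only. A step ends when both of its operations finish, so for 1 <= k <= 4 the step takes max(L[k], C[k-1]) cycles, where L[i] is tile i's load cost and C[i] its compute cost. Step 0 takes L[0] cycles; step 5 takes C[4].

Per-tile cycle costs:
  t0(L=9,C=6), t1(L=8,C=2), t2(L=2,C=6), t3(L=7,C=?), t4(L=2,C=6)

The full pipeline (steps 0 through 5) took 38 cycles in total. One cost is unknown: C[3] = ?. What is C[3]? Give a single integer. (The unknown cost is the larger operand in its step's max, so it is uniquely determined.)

step 0: dur = L[0]=9 = 9
step 1: dur = max(L[1]=8, C[0]=6) = 8
step 2: dur = max(L[2]=2, C[1]=2) = 2
step 3: dur = max(L[3]=7, C[2]=6) = 7
step 4: dur = max(L[4]=2, C[3]=?) = C[3]  (unknown; binding)
step 5: dur = C[4]=6 = 6
sum of known step durations = 32
dur[4] = total - known = 38 - 32 = 6
C[3] is the binding max in step 4, so C[3] = dur[4] = 6

C[3] = 6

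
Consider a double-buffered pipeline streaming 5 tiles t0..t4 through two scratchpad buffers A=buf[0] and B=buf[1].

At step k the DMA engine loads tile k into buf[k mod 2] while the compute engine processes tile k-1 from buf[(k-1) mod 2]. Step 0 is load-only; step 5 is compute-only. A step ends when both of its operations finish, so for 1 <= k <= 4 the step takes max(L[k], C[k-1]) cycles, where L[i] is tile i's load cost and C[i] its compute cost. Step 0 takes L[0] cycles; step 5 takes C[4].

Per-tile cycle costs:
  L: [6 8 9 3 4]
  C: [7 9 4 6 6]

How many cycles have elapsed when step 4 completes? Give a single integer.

step 0: L[0]=6 → dur=6, Σ=6 | A=load:t0 B=idle [load-only]
step 1: L[1]=8 C[0]=7 → dur=8, Σ=14 | A=compute:t0 B=load:t1 [load-bound]
step 2: L[2]=9 C[1]=9 → dur=9, Σ=23 | A=load:t2 B=compute:t1 [tied]
step 3: L[3]=3 C[2]=4 → dur=4, Σ=27 | A=compute:t2 B=load:t3 [compute-bound]
step 4: L[4]=4 C[3]=6 → dur=6, Σ=33 | A=load:t4 B=compute:t3 [compute-bound]
step 5: C[4]=6 → dur=6, Σ=39 | A=compute:t4 B=idle [compute-only]

end_cycle[4] = 33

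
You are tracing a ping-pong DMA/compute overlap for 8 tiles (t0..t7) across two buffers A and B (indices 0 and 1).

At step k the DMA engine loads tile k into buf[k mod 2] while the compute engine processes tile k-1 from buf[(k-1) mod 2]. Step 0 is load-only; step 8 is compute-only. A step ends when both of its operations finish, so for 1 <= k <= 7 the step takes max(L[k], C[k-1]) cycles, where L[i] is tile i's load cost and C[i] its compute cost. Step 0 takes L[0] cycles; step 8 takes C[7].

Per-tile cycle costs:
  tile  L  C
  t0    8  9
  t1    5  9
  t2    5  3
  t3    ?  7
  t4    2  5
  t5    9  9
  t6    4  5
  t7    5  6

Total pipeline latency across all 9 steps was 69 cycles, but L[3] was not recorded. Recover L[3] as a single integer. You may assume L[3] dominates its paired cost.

L[3] = 7

step 0 → dur = L[0]=8 = 8
step 1 → dur = max(L[1]=5, C[0]=9) = 9
step 2 → dur = max(L[2]=5, C[1]=9) = 9
step 3 → dur = max(L[3]=?, C[2]=3) = L[3]  (unknown; binding)
step 4 → dur = max(L[4]=2, C[3]=7) = 7
step 5 → dur = max(L[5]=9, C[4]=5) = 9
step 6 → dur = max(L[6]=4, C[5]=9) = 9
step 7 → dur = max(L[7]=5, C[6]=5) = 5
step 8 → dur = C[7]=6 = 6
sum of known step durations = 62
dur[3] = total - known = 69 - 62 = 7
L[3] is the binding max in step 3, so L[3] = dur[3] = 7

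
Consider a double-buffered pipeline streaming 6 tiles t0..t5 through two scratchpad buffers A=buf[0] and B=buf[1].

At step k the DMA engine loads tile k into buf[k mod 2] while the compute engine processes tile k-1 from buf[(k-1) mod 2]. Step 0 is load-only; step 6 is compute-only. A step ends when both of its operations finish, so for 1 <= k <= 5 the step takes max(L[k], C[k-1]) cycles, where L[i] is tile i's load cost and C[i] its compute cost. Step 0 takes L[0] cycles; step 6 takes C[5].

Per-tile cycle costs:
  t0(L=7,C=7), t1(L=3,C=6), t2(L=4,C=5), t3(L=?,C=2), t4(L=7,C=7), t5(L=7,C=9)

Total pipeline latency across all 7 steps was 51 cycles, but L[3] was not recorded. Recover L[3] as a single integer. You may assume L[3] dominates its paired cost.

L[3] = 8

step 0 = dur = L[0]=7 = 7
step 1 = dur = max(L[1]=3, C[0]=7) = 7
step 2 = dur = max(L[2]=4, C[1]=6) = 6
step 3 = dur = max(L[3]=?, C[2]=5) = L[3]  (unknown; binding)
step 4 = dur = max(L[4]=7, C[3]=2) = 7
step 5 = dur = max(L[5]=7, C[4]=7) = 7
step 6 = dur = C[5]=9 = 9
sum of known step durations = 43
dur[3] = total - known = 51 - 43 = 8
L[3] is the binding max in step 3, so L[3] = dur[3] = 8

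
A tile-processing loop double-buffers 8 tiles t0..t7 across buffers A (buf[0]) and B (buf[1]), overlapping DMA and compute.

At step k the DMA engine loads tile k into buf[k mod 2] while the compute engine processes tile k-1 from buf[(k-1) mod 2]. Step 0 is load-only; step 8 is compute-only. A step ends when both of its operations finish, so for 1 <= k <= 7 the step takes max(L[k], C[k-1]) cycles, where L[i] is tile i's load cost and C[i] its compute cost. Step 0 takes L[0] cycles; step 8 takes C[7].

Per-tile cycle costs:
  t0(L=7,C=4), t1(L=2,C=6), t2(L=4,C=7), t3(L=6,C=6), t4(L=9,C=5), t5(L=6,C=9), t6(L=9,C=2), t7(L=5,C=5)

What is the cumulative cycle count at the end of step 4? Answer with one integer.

end_cycle[4] = 33

  0. 7=7c; end=7; A:t0 B:-
  1. max(2,4)=4c; end=11; A:t0 B:t1
  2. max(4,6)=6c; end=17; A:t2 B:t1
  3. max(6,7)=7c; end=24; A:t2 B:t3
  4. max(9,6)=9c; end=33; A:t4 B:t3
  5. max(6,5)=6c; end=39; A:t4 B:t5
  6. max(9,9)=9c; end=48; A:t6 B:t5
  7. max(5,2)=5c; end=53; A:t6 B:t7
  8. 5=5c; end=58; A:t6 B:t7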